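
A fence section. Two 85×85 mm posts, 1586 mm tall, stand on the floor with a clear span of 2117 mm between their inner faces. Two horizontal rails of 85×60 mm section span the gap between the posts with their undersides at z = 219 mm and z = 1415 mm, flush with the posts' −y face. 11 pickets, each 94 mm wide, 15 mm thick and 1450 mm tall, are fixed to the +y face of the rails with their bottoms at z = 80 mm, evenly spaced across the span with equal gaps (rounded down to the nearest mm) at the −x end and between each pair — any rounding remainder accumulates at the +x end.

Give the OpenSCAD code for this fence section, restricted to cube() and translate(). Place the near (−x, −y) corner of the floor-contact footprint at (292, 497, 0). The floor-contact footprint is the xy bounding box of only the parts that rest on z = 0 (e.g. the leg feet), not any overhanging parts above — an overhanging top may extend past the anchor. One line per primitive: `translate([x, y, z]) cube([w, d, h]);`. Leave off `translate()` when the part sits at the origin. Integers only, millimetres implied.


translate([292, 497, 0]) cube([85, 85, 1586]);
translate([2494, 497, 0]) cube([85, 85, 1586]);
translate([377, 497, 219]) cube([2117, 85, 60]);
translate([377, 497, 1415]) cube([2117, 85, 60]);
translate([467, 582, 80]) cube([94, 15, 1450]);
translate([651, 582, 80]) cube([94, 15, 1450]);
translate([835, 582, 80]) cube([94, 15, 1450]);
translate([1019, 582, 80]) cube([94, 15, 1450]);
translate([1203, 582, 80]) cube([94, 15, 1450]);
translate([1387, 582, 80]) cube([94, 15, 1450]);
translate([1571, 582, 80]) cube([94, 15, 1450]);
translate([1755, 582, 80]) cube([94, 15, 1450]);
translate([1939, 582, 80]) cube([94, 15, 1450]);
translate([2123, 582, 80]) cube([94, 15, 1450]);
translate([2307, 582, 80]) cube([94, 15, 1450]);


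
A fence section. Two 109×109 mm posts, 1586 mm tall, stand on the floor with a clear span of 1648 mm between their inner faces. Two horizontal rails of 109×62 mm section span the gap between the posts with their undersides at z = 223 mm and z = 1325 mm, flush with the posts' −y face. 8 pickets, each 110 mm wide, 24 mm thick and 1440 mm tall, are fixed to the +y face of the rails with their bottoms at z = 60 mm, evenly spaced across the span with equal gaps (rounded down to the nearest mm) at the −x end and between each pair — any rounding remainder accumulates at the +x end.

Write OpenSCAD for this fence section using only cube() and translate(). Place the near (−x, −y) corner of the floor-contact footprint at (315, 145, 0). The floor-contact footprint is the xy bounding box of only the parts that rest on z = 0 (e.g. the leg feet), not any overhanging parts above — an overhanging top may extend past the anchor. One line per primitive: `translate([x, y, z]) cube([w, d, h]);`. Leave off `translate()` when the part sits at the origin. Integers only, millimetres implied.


translate([315, 145, 0]) cube([109, 109, 1586]);
translate([2072, 145, 0]) cube([109, 109, 1586]);
translate([424, 145, 223]) cube([1648, 109, 62]);
translate([424, 145, 1325]) cube([1648, 109, 62]);
translate([509, 254, 60]) cube([110, 24, 1440]);
translate([704, 254, 60]) cube([110, 24, 1440]);
translate([899, 254, 60]) cube([110, 24, 1440]);
translate([1094, 254, 60]) cube([110, 24, 1440]);
translate([1289, 254, 60]) cube([110, 24, 1440]);
translate([1484, 254, 60]) cube([110, 24, 1440]);
translate([1679, 254, 60]) cube([110, 24, 1440]);
translate([1874, 254, 60]) cube([110, 24, 1440]);


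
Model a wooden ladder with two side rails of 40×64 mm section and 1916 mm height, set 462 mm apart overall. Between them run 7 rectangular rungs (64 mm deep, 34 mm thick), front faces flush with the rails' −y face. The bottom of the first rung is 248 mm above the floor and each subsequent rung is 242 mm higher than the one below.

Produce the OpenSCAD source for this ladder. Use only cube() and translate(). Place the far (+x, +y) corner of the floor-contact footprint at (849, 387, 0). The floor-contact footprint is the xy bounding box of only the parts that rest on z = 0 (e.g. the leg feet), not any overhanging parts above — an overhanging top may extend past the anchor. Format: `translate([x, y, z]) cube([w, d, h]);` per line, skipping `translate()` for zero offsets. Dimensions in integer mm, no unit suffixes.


translate([387, 323, 0]) cube([40, 64, 1916]);
translate([809, 323, 0]) cube([40, 64, 1916]);
translate([427, 323, 248]) cube([382, 64, 34]);
translate([427, 323, 490]) cube([382, 64, 34]);
translate([427, 323, 732]) cube([382, 64, 34]);
translate([427, 323, 974]) cube([382, 64, 34]);
translate([427, 323, 1216]) cube([382, 64, 34]);
translate([427, 323, 1458]) cube([382, 64, 34]);
translate([427, 323, 1700]) cube([382, 64, 34]);


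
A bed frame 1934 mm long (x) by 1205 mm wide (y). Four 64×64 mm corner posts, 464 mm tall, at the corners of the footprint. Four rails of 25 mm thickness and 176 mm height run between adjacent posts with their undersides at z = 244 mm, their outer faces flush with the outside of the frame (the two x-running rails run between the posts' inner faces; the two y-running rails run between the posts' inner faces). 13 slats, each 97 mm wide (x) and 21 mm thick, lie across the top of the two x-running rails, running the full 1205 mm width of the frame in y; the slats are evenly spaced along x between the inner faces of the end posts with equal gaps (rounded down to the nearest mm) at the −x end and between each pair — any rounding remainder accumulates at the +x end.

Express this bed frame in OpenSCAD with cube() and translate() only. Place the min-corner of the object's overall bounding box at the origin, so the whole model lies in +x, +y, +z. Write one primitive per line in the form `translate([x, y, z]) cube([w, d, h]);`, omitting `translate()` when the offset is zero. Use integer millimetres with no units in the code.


cube([64, 64, 464]);
translate([0, 1141, 0]) cube([64, 64, 464]);
translate([1870, 0, 0]) cube([64, 64, 464]);
translate([1870, 1141, 0]) cube([64, 64, 464]);
translate([64, 0, 244]) cube([1806, 25, 176]);
translate([64, 1180, 244]) cube([1806, 25, 176]);
translate([0, 64, 244]) cube([25, 1077, 176]);
translate([1909, 64, 244]) cube([25, 1077, 176]);
translate([102, 0, 420]) cube([97, 1205, 21]);
translate([237, 0, 420]) cube([97, 1205, 21]);
translate([372, 0, 420]) cube([97, 1205, 21]);
translate([507, 0, 420]) cube([97, 1205, 21]);
translate([642, 0, 420]) cube([97, 1205, 21]);
translate([777, 0, 420]) cube([97, 1205, 21]);
translate([912, 0, 420]) cube([97, 1205, 21]);
translate([1047, 0, 420]) cube([97, 1205, 21]);
translate([1182, 0, 420]) cube([97, 1205, 21]);
translate([1317, 0, 420]) cube([97, 1205, 21]);
translate([1452, 0, 420]) cube([97, 1205, 21]);
translate([1587, 0, 420]) cube([97, 1205, 21]);
translate([1722, 0, 420]) cube([97, 1205, 21]);


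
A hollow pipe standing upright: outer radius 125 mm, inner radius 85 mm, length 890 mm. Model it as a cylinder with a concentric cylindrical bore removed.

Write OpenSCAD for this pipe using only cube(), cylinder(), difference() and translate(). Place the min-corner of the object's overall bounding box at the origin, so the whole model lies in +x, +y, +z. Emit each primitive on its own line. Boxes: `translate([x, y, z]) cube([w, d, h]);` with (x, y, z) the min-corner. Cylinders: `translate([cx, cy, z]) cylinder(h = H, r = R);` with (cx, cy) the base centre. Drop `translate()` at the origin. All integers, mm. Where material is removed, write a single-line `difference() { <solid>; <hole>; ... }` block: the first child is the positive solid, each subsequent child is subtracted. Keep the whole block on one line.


difference() { translate([125, 125, 0]) cylinder(h = 890, r = 125); translate([125, 125, 0]) cylinder(h = 890, r = 85); }


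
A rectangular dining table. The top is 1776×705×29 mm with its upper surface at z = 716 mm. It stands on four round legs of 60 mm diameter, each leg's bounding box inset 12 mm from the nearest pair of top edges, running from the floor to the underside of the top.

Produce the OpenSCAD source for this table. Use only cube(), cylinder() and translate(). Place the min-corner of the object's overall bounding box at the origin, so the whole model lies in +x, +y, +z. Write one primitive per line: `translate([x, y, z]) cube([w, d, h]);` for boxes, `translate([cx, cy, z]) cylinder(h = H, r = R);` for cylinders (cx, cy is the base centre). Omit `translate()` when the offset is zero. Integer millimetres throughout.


translate([0, 0, 687]) cube([1776, 705, 29]);
translate([42, 42, 0]) cylinder(h = 687, r = 30);
translate([1734, 42, 0]) cylinder(h = 687, r = 30);
translate([42, 663, 0]) cylinder(h = 687, r = 30);
translate([1734, 663, 0]) cylinder(h = 687, r = 30);


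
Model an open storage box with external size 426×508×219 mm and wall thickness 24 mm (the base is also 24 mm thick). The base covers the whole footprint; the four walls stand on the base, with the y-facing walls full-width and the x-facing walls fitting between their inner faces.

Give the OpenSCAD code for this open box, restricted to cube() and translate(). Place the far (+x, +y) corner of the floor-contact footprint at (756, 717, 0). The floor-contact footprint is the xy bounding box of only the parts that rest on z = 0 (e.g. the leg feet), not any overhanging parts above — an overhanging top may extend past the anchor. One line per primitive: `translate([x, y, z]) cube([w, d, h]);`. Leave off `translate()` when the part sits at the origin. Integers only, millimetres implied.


translate([330, 209, 0]) cube([426, 508, 24]);
translate([330, 209, 24]) cube([426, 24, 195]);
translate([330, 693, 24]) cube([426, 24, 195]);
translate([330, 233, 24]) cube([24, 460, 195]);
translate([732, 233, 24]) cube([24, 460, 195]);


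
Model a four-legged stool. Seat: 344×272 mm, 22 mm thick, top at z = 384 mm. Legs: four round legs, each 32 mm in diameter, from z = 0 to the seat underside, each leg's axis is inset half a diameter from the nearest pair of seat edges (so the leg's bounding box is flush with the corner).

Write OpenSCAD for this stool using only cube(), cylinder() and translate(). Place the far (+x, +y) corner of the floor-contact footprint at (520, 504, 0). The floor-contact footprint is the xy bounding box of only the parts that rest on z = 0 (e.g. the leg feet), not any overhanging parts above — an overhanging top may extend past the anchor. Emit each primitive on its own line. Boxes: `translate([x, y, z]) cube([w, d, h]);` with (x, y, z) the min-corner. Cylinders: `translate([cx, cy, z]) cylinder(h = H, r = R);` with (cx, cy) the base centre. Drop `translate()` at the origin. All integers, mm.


// leg_h = 384 - 22 = 362
translate([176, 232, 362]) cube([344, 272, 22]);
translate([192, 248, 0]) cylinder(h = 362, r = 16);
translate([504, 248, 0]) cylinder(h = 362, r = 16);
translate([192, 488, 0]) cylinder(h = 362, r = 16);
translate([504, 488, 0]) cylinder(h = 362, r = 16);


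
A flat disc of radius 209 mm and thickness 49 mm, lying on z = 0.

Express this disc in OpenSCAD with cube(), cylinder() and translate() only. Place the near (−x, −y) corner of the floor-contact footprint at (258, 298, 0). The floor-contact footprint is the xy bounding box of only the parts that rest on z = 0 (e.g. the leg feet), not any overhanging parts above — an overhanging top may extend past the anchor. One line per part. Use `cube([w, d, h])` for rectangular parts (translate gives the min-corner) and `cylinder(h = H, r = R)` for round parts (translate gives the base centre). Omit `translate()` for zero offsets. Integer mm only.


translate([467, 507, 0]) cylinder(h = 49, r = 209);


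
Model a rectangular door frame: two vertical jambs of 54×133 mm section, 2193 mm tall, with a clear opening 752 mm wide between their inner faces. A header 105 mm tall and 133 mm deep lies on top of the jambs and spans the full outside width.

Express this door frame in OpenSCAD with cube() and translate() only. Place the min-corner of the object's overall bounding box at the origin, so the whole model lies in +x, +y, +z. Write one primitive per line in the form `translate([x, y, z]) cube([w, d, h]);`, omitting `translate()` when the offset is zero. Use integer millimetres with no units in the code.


cube([54, 133, 2193]);
translate([806, 0, 0]) cube([54, 133, 2193]);
translate([0, 0, 2193]) cube([860, 133, 105]);


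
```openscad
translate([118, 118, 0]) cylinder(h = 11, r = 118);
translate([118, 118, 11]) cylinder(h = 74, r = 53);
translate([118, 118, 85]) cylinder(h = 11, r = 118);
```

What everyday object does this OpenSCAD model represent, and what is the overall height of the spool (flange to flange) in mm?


A spool. The overall height is 96 mm.

Three coaxial cylinders, large–small–large — a spool. Two 11 mm flanges and a 74 mm core give 11 + 74 + 11 = 96 mm.


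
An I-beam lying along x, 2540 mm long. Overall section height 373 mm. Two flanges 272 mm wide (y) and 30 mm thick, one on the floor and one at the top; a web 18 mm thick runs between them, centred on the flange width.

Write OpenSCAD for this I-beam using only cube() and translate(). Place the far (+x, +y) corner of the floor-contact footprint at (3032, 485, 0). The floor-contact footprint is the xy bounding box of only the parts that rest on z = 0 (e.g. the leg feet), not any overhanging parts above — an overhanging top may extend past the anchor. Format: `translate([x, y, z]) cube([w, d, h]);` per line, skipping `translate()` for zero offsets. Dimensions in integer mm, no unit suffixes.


translate([492, 213, 0]) cube([2540, 272, 30]);
translate([492, 340, 30]) cube([2540, 18, 313]);
translate([492, 213, 343]) cube([2540, 272, 30]);


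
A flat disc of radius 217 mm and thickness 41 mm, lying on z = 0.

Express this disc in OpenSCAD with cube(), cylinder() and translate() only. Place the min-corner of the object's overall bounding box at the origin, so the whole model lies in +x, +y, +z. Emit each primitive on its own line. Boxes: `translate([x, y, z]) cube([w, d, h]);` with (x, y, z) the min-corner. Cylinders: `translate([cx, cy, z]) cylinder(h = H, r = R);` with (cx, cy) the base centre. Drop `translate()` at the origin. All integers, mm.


translate([217, 217, 0]) cylinder(h = 41, r = 217);


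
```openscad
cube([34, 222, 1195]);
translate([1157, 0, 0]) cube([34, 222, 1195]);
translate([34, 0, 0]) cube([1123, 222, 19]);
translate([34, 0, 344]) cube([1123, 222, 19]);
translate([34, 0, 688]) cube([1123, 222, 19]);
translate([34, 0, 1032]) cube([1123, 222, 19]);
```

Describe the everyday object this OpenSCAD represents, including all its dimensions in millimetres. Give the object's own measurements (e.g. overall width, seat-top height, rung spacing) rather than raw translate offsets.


An open bookshelf. Two side panels, each 34 mm thick, 222 mm deep and 1195 mm tall, stand 1191 mm apart (outside-to-outside). Between them sit 4 shelves, each 19 mm thick and 222 mm deep, spanning the full gap between the sides. The bottom shelf rests on the floor (its underside at z = 0) and the clear gap between one shelf's top and the next shelf's underside is 325 mm.


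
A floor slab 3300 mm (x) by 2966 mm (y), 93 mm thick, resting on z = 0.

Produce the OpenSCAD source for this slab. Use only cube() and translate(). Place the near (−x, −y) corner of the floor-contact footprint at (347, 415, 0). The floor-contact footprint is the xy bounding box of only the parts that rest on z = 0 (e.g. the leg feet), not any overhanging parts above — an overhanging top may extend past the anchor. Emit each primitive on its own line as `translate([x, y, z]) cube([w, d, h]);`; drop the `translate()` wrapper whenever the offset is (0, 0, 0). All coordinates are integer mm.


translate([347, 415, 0]) cube([3300, 2966, 93]);


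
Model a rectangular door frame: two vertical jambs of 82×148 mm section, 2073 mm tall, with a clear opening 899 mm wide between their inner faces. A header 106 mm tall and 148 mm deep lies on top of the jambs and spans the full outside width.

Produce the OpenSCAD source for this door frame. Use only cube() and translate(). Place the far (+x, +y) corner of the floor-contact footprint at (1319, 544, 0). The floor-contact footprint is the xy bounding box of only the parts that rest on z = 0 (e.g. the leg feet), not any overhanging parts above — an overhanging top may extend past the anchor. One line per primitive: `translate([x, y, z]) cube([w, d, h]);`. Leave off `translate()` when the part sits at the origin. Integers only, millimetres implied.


translate([256, 396, 0]) cube([82, 148, 2073]);
translate([1237, 396, 0]) cube([82, 148, 2073]);
translate([256, 396, 2073]) cube([1063, 148, 106]);


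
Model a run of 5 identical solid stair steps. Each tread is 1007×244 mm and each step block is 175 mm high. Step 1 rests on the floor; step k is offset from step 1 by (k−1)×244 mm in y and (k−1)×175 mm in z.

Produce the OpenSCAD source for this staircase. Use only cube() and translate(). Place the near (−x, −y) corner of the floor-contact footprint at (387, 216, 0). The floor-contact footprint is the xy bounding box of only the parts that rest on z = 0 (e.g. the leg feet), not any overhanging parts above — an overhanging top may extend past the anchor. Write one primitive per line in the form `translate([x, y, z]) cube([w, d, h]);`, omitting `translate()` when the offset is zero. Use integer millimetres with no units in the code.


translate([387, 216, 0]) cube([1007, 244, 175]);
translate([387, 460, 175]) cube([1007, 244, 175]);
translate([387, 704, 350]) cube([1007, 244, 175]);
translate([387, 948, 525]) cube([1007, 244, 175]);
translate([387, 1192, 700]) cube([1007, 244, 175]);


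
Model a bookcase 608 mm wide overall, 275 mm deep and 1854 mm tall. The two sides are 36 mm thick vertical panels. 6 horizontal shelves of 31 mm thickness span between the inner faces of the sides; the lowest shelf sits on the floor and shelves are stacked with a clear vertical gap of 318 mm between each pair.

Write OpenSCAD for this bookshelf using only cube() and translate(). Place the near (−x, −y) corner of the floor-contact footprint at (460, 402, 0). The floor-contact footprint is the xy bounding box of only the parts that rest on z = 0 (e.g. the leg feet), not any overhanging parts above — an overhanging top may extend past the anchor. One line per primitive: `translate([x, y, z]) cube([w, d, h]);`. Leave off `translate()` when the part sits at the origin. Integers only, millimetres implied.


translate([460, 402, 0]) cube([36, 275, 1854]);
translate([1032, 402, 0]) cube([36, 275, 1854]);
translate([496, 402, 0]) cube([536, 275, 31]);
translate([496, 402, 349]) cube([536, 275, 31]);
translate([496, 402, 698]) cube([536, 275, 31]);
translate([496, 402, 1047]) cube([536, 275, 31]);
translate([496, 402, 1396]) cube([536, 275, 31]);
translate([496, 402, 1745]) cube([536, 275, 31]);


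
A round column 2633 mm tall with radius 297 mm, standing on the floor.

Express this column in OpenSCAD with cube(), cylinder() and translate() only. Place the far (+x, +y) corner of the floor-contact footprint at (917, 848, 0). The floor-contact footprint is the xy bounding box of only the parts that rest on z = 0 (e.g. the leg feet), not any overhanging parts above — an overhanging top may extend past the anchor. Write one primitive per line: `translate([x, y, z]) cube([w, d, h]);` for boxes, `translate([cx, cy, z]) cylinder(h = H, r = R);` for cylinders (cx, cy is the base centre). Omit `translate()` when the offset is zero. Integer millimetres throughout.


translate([620, 551, 0]) cylinder(h = 2633, r = 297);


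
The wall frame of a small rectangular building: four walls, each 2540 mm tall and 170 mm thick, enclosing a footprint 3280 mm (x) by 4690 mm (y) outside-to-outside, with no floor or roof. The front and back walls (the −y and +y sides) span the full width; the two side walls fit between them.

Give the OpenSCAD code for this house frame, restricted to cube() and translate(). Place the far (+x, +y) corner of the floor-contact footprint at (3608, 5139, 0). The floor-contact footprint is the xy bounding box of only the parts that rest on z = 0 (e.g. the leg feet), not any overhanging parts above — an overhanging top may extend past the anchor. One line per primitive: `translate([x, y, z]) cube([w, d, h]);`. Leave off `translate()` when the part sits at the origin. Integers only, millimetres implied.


translate([328, 449, 0]) cube([3280, 170, 2540]);
translate([328, 4969, 0]) cube([3280, 170, 2540]);
translate([328, 619, 0]) cube([170, 4350, 2540]);
translate([3438, 619, 0]) cube([170, 4350, 2540]);


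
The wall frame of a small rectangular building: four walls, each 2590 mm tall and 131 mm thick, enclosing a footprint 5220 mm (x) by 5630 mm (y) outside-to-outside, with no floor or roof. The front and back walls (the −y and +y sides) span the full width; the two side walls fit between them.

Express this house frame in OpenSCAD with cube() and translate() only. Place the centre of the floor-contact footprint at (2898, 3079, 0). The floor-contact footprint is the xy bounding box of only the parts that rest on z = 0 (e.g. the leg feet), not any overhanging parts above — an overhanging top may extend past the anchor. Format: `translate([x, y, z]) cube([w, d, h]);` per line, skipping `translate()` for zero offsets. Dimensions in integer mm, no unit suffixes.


translate([288, 264, 0]) cube([5220, 131, 2590]);
translate([288, 5763, 0]) cube([5220, 131, 2590]);
translate([288, 395, 0]) cube([131, 5368, 2590]);
translate([5377, 395, 0]) cube([131, 5368, 2590]);


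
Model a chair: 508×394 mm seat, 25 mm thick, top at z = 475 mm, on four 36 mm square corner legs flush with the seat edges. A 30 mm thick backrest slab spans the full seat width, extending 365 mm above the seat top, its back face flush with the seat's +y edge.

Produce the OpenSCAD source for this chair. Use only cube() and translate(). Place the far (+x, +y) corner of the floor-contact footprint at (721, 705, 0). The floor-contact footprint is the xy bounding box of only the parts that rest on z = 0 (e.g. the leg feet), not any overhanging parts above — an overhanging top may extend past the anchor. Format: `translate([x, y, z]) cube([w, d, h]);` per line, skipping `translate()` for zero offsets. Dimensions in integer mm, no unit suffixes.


// leg_h = 475 - 25 = 450
translate([213, 311, 450]) cube([508, 394, 25]);
translate([213, 311, 0]) cube([36, 36, 450]);
translate([685, 311, 0]) cube([36, 36, 450]);
translate([213, 669, 0]) cube([36, 36, 450]);
translate([685, 669, 0]) cube([36, 36, 450]);
translate([213, 675, 475]) cube([508, 30, 365]);


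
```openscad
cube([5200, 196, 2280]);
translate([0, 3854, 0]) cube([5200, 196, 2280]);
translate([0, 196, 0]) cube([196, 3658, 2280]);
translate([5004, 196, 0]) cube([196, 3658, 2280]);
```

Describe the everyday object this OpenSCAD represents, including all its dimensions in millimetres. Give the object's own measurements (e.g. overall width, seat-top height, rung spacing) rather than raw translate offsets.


The wall frame of a small rectangular building: four walls, each 2280 mm tall and 196 mm thick, enclosing a footprint 5200 mm (x) by 4050 mm (y) outside-to-outside, with no floor or roof. The front and back walls (the −y and +y sides) span the full width; the two side walls fit between them.


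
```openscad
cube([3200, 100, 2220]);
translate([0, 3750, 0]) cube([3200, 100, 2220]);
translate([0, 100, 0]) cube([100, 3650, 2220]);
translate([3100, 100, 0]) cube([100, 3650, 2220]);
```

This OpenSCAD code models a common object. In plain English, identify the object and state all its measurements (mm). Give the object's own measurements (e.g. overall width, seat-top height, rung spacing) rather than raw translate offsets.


The wall frame of a small rectangular building: four walls, each 2220 mm tall and 100 mm thick, enclosing a footprint 3200 mm (x) by 3850 mm (y) outside-to-outside, with no floor or roof. The front and back walls (the −y and +y sides) span the full width; the two side walls fit between them.


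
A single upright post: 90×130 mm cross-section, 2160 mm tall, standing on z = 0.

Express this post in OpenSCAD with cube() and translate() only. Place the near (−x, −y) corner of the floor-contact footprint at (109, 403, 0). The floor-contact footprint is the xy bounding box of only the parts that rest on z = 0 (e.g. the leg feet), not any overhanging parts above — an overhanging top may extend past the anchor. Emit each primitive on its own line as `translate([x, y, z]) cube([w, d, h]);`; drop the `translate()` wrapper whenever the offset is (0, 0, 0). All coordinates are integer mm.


translate([109, 403, 0]) cube([90, 130, 2160]);


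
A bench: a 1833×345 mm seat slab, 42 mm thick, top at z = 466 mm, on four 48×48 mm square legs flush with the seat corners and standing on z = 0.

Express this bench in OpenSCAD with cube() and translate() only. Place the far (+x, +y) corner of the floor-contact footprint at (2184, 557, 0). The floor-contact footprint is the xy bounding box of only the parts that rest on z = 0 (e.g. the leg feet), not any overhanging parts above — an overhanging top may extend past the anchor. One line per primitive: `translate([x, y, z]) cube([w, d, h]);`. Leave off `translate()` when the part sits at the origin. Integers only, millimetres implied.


translate([351, 212, 424]) cube([1833, 345, 42]);
translate([351, 212, 0]) cube([48, 48, 424]);
translate([351, 509, 0]) cube([48, 48, 424]);
translate([2136, 212, 0]) cube([48, 48, 424]);
translate([2136, 509, 0]) cube([48, 48, 424]);


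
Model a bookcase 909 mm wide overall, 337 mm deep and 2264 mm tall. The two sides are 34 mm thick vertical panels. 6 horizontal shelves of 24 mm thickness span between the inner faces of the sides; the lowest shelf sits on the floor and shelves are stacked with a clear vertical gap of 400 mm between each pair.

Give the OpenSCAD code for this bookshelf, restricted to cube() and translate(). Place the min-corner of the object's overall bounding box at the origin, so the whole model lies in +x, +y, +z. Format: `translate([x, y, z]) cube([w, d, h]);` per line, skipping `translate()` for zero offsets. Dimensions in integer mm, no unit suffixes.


cube([34, 337, 2264]);
translate([875, 0, 0]) cube([34, 337, 2264]);
translate([34, 0, 0]) cube([841, 337, 24]);
translate([34, 0, 424]) cube([841, 337, 24]);
translate([34, 0, 848]) cube([841, 337, 24]);
translate([34, 0, 1272]) cube([841, 337, 24]);
translate([34, 0, 1696]) cube([841, 337, 24]);
translate([34, 0, 2120]) cube([841, 337, 24]);


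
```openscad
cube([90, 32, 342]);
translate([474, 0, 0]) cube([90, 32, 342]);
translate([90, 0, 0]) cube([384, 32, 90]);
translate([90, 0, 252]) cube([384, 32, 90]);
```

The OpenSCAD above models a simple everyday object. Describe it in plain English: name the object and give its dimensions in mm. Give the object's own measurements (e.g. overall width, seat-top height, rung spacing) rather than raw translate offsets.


A rectangular picture frame lying in the x–z plane (depth along y). The opening is 384 mm wide (x) by 162 mm tall (z), surrounded by a border 90 mm wide on all four sides. The frame is 32 mm deep and is made of two full-height vertical stiles with two horizontal rails fitted between them.


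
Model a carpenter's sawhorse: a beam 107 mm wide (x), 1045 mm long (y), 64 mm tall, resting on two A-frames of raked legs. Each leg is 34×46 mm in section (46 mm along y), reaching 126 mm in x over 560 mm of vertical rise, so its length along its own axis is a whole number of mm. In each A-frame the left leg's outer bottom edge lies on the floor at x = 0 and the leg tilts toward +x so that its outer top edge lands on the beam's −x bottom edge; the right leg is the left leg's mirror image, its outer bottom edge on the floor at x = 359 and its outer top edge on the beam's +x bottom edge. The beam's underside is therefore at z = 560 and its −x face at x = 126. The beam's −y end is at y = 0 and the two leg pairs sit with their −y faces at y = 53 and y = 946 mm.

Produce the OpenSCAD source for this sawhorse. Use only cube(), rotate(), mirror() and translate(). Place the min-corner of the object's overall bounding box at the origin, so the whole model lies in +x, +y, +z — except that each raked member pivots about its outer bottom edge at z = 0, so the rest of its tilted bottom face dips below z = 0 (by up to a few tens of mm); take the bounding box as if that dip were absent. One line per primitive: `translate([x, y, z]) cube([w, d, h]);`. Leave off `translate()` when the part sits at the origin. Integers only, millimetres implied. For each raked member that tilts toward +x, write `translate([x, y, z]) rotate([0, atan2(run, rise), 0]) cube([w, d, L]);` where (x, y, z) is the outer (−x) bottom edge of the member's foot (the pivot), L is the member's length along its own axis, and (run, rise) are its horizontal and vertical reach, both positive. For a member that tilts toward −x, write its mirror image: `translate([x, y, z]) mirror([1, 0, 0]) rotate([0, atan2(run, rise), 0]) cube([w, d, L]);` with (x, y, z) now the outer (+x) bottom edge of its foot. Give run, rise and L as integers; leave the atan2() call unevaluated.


translate([126, 0, 560]) cube([107, 1045, 64]);
translate([0, 53, 0]) rotate([0, atan2(126, 560), 0]) cube([34, 46, 574]);
translate([359, 53, 0]) mirror([1, 0, 0]) rotate([0, atan2(126, 560), 0]) cube([34, 46, 574]);
translate([0, 946, 0]) rotate([0, atan2(126, 560), 0]) cube([34, 46, 574]);
translate([359, 946, 0]) mirror([1, 0, 0]) rotate([0, atan2(126, 560), 0]) cube([34, 46, 574]);


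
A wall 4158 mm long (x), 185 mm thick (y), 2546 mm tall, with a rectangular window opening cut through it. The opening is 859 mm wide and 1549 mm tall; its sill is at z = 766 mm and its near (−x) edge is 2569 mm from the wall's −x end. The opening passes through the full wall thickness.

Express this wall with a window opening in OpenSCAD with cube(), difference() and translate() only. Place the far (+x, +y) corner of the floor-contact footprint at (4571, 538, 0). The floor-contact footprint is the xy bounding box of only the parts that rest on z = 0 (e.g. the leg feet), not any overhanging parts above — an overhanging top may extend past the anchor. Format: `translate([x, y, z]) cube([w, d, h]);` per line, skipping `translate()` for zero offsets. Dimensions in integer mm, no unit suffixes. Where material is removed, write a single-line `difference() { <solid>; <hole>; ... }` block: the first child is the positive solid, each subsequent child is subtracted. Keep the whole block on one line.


difference() { translate([413, 353, 0]) cube([4158, 185, 2546]); translate([2982, 353, 766]) cube([859, 185, 1549]); }


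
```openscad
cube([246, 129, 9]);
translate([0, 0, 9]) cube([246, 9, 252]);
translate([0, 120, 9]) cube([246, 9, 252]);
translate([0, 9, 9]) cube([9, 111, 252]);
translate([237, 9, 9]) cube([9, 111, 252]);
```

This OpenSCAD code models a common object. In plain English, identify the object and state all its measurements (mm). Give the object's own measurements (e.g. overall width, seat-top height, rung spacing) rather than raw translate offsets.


An open-topped rectangular box: outside dimensions 246×129×261 mm, with a uniform wall and base thickness of 9 mm. The base is a full 246×129 slab on the floor; four walls sit on top of the base. The front and back walls (the −y and +y sides) span the full width; the two side walls fit between them.


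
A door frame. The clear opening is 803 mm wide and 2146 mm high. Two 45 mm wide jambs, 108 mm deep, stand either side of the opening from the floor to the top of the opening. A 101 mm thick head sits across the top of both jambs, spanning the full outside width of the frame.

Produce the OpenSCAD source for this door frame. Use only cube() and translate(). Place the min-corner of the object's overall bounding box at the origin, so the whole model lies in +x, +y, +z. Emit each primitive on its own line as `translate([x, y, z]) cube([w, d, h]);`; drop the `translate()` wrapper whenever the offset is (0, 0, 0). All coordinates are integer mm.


cube([45, 108, 2146]);
translate([848, 0, 0]) cube([45, 108, 2146]);
translate([0, 0, 2146]) cube([893, 108, 101]);


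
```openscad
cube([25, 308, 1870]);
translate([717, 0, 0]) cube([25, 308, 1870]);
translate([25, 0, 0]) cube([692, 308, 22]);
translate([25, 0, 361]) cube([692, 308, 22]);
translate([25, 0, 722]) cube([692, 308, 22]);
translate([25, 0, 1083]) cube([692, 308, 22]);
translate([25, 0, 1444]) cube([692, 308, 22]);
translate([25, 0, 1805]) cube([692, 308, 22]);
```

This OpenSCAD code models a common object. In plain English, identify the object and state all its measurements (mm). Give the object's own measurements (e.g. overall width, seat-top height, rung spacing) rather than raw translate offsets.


An open bookshelf. Two side panels, each 25 mm thick, 308 mm deep and 1870 mm tall, stand 742 mm apart (outside-to-outside). Between them sit 6 shelves, each 22 mm thick and 308 mm deep, spanning the full gap between the sides. The bottom shelf rests on the floor (its underside at z = 0) and the clear gap between one shelf's top and the next shelf's underside is 339 mm.


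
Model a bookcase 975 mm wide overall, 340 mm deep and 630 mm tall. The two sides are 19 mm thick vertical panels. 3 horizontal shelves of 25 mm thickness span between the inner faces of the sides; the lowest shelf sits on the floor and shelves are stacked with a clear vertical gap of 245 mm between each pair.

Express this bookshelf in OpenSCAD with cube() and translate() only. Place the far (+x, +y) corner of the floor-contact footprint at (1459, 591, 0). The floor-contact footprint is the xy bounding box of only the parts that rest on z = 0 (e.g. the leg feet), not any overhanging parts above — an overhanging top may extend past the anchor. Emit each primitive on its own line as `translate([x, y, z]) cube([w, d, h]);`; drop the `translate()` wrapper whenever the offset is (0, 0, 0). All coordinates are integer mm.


translate([484, 251, 0]) cube([19, 340, 630]);
translate([1440, 251, 0]) cube([19, 340, 630]);
translate([503, 251, 0]) cube([937, 340, 25]);
translate([503, 251, 270]) cube([937, 340, 25]);
translate([503, 251, 540]) cube([937, 340, 25]);


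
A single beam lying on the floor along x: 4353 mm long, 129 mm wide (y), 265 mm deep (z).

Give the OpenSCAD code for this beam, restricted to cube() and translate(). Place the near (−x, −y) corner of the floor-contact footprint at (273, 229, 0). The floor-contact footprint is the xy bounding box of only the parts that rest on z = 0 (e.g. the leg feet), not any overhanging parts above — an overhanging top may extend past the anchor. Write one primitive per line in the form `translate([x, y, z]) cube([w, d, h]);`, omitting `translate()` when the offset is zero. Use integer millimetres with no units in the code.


translate([273, 229, 0]) cube([4353, 129, 265]);


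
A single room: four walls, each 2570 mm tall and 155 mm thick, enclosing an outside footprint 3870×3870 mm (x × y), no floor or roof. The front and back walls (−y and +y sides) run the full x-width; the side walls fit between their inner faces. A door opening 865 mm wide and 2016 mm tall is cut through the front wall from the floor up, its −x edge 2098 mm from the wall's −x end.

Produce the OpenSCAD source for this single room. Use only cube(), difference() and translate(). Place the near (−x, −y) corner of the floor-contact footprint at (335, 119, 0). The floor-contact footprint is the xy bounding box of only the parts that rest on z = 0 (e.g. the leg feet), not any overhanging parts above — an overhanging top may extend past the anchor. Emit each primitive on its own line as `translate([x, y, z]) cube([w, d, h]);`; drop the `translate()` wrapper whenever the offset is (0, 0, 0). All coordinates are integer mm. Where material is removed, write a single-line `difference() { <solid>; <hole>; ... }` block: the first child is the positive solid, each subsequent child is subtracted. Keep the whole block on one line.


difference() { translate([335, 119, 0]) cube([3870, 155, 2570]); translate([2433, 119, 0]) cube([865, 155, 2016]); }
translate([335, 3834, 0]) cube([3870, 155, 2570]);
translate([335, 274, 0]) cube([155, 3560, 2570]);
translate([4050, 274, 0]) cube([155, 3560, 2570]);


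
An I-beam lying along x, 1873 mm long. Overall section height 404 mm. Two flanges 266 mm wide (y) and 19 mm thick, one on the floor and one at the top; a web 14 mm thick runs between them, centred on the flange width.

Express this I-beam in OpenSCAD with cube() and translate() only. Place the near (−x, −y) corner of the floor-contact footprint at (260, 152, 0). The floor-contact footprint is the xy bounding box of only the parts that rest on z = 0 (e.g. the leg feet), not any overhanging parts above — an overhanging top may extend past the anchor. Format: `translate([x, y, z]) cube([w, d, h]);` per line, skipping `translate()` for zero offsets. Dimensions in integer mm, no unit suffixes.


translate([260, 152, 0]) cube([1873, 266, 19]);
translate([260, 278, 19]) cube([1873, 14, 366]);
translate([260, 152, 385]) cube([1873, 266, 19]);


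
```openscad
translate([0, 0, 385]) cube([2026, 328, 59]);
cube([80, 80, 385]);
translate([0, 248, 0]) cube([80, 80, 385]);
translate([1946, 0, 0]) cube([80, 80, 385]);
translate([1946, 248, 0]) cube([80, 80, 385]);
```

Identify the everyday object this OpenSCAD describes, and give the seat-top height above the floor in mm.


A bench. The seat-top height is 444 mm.

A long slab on four corner posts — a bench. The slab sits at z = 385 with thickness 59, so the top is 385 + 59 = 444 mm.


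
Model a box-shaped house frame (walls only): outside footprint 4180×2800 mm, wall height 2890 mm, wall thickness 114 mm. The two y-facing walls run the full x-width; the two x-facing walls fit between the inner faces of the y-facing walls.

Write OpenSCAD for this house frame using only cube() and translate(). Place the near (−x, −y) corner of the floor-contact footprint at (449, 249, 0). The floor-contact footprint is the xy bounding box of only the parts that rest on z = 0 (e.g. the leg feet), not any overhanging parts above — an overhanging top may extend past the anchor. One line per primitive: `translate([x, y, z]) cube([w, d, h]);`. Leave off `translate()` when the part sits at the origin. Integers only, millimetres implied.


translate([449, 249, 0]) cube([4180, 114, 2890]);
translate([449, 2935, 0]) cube([4180, 114, 2890]);
translate([449, 363, 0]) cube([114, 2572, 2890]);
translate([4515, 363, 0]) cube([114, 2572, 2890]);


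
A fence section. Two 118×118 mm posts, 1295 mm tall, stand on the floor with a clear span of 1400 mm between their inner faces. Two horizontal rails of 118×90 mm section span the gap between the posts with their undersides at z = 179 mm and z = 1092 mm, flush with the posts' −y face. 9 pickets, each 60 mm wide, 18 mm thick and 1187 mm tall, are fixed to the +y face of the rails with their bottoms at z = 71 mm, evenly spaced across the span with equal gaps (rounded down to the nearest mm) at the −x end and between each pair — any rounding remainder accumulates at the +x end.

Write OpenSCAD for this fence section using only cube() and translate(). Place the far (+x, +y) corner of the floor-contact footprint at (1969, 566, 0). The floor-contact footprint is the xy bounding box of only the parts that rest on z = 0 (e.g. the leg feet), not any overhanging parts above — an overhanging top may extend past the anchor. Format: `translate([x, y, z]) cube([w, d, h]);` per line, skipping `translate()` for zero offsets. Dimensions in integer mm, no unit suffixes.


translate([333, 448, 0]) cube([118, 118, 1295]);
translate([1851, 448, 0]) cube([118, 118, 1295]);
translate([451, 448, 179]) cube([1400, 118, 90]);
translate([451, 448, 1092]) cube([1400, 118, 90]);
translate([537, 566, 71]) cube([60, 18, 1187]);
translate([683, 566, 71]) cube([60, 18, 1187]);
translate([829, 566, 71]) cube([60, 18, 1187]);
translate([975, 566, 71]) cube([60, 18, 1187]);
translate([1121, 566, 71]) cube([60, 18, 1187]);
translate([1267, 566, 71]) cube([60, 18, 1187]);
translate([1413, 566, 71]) cube([60, 18, 1187]);
translate([1559, 566, 71]) cube([60, 18, 1187]);
translate([1705, 566, 71]) cube([60, 18, 1187]);
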